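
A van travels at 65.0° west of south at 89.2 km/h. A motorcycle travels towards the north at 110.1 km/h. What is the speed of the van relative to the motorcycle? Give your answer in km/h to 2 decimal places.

168.46 km/h

Taking east as x and north as y: van velocity = (-80.843, -37.698) km/h; motorcycle velocity = (0.000, 110.100) km/h.
Velocity of van relative to motorcycle = (-80.843, -37.698) − (0.000, 110.100) = (-80.843, -147.798) km/h.
Magnitude = |(-80.843, -147.798)| = 168.463 km/h.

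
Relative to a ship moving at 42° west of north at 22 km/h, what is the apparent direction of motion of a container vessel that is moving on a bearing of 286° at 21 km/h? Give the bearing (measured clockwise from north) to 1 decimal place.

207.4°

Taking east as x and north as y: container vessel velocity = (-20.186, 5.788) km/h; ship velocity = (-14.721, 16.349) km/h.
Velocity of container vessel relative to ship = (-20.186, 5.788) − (-14.721, 16.349) = (-5.466, -10.561) km/h.
Bearing = atan2(-5.47, -10.56) = 207.36° clockwise from north.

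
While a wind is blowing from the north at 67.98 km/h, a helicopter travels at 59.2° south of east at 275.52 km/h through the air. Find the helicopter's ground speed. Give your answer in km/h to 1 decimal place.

Taking east as x and north as y: velocity relative to the air = (141.078, -236.661) km/h; the air relative to ground = (0.000, -67.980) km/h.
Velocity relative to ground = (141.078, -236.661) + (0.000, -67.980) = (141.078, -304.641) km/h.
Speed = |(141.078, -304.641)| = 335.722 km/h.

335.7 km/h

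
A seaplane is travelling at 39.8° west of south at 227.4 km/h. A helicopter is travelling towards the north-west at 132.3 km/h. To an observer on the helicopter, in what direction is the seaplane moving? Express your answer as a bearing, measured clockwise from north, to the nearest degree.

Taking east as x and north as y: seaplane velocity = (-145.561, -174.708) km/h; helicopter velocity = (-93.550, 93.550) km/h.
Velocity of seaplane relative to helicopter = (-145.561, -174.708) − (-93.550, 93.550) = (-52.011, -268.258) km/h.
Bearing = atan2(-52.01, -268.26) = 190.97° clockwise from north.

191°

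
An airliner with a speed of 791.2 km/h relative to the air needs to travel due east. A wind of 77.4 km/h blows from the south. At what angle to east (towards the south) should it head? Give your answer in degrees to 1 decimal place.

5.6°

The wind pushes perpendicular to the desired track; the heading must have a component into the wind equal to 77.4 km/h: 791.2 sin θ = 77.4.
sin θ = 0.0978, so θ = 5.614°.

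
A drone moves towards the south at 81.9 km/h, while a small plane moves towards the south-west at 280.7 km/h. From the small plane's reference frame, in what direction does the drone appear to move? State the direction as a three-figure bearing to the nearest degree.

060°

Taking east as x and north as y: drone velocity = (0.000, -81.900) km/h; small plane velocity = (-198.485, -198.485) km/h.
Velocity of drone relative to small plane = (0.000, -81.900) − (-198.485, -198.485) = (198.485, 116.585) km/h.
Bearing = atan2(198.48, 116.58) = 59.57° clockwise from north.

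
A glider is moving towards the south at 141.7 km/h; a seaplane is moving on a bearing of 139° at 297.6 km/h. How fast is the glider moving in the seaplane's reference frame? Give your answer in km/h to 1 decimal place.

212.1 km/h

Taking east as x and north as y: glider velocity = (0.000, -141.700) km/h; seaplane velocity = (195.243, -224.602) km/h.
Velocity of glider relative to seaplane = (0.000, -141.700) − (195.243, -224.602) = (-195.243, 82.902) km/h.
Magnitude = |(-195.243, 82.902)| = 212.115 km/h.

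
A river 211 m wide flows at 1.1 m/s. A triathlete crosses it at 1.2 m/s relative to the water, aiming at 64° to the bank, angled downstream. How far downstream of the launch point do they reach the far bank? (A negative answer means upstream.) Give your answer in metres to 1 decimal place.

Perpendicular speed = 1.079 m/s; crossing time = 211 / 1.079 = 195.633 s.
Net downstream speed = 1.626 m/s.
Drift = 1.626 × 195.633 = 318.107 m (downstream).

318.1 m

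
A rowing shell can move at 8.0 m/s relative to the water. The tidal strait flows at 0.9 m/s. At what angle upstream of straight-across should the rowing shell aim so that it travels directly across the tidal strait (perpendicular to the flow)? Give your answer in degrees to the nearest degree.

To cancel the current, the upstream component of the rowing shell's velocity must equal the flow: 8.0 sin θ = 0.9.
sin θ = 0.9 / 8.0 = 0.1125.
θ = arcsin(0.1125) = 6.459°.

6°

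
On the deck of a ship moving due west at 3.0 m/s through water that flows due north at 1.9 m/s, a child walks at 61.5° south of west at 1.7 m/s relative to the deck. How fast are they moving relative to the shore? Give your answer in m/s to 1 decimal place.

In east/north components (m/s): child relative to ship = (-0.811, -1.494); ship relative to water = (-3.000, 0.000); water relative to ground = (0.000, 1.900).
Sum = (-3.811, 0.406) m/s.
Speed = |(-3.811, 0.406)| = 3.833 m/s.

3.8 m/s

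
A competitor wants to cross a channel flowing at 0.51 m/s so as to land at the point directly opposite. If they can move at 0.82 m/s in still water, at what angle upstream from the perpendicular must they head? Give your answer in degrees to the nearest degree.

To cancel the current, the upstream component of the competitor's velocity must equal the flow: 0.82 sin θ = 0.51.
sin θ = 0.51 / 0.82 = 0.6220.
θ = arcsin(0.6220) = 38.459°.

38°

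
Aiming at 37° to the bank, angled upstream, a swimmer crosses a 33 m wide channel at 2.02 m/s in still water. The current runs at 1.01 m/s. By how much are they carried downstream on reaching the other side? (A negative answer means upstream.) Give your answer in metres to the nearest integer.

Perpendicular speed = 1.216 m/s; crossing time = 33 / 1.216 = 27.146 s.
Net downstream speed = -0.603 m/s.
Drift = -0.603 × 27.146 = -16.375 m (upstream).

-16 m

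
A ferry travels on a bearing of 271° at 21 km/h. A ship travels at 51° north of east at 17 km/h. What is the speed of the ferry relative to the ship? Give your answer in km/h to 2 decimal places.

34.20 km/h

Taking east as x and north as y: ferry velocity = (-20.997, 0.367) km/h; ship velocity = (10.698, 13.211) km/h.
Velocity of ferry relative to ship = (-20.997, 0.367) − (10.698, 13.211) = (-31.695, -12.845) km/h.
Magnitude = |(-31.695, -12.845)| = 34.199 km/h.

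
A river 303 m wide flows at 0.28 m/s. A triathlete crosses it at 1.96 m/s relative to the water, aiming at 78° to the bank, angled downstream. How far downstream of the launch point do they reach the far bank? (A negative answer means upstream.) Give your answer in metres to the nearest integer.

Perpendicular speed = 1.917 m/s; crossing time = 303 / 1.917 = 158.046 s.
Net downstream speed = 0.688 m/s.
Drift = 0.688 × 158.046 = 108.657 m (downstream).

109 m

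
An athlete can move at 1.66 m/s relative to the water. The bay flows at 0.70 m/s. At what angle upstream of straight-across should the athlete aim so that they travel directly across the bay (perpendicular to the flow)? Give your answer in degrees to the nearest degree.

25°

To cancel the current, the upstream component of the athlete's velocity must equal the flow: 1.66 sin θ = 0.70.
sin θ = 0.70 / 1.66 = 0.4217.
θ = arcsin(0.4217) = 24.941°.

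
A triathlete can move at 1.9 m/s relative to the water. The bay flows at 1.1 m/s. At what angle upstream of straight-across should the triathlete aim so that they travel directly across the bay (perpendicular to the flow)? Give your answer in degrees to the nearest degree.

To cancel the current, the upstream component of the triathlete's velocity must equal the flow: 1.9 sin θ = 1.1.
sin θ = 1.1 / 1.9 = 0.5789.
θ = arcsin(0.5789) = 35.377°.

35°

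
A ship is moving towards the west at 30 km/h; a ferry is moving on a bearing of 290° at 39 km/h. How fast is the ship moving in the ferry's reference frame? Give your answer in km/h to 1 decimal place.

14.9 km/h

Taking east as x and north as y: ship velocity = (-30.000, 0.000) km/h; ferry velocity = (-36.648, 13.339) km/h.
Velocity of ship relative to ferry = (-30.000, 0.000) − (-36.648, 13.339) = (6.648, -13.339) km/h.
Magnitude = |(6.648, -13.339)| = 14.904 km/h.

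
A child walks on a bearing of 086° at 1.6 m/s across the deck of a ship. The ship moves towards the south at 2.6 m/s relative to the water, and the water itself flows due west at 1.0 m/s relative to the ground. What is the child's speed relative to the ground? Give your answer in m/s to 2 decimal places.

In east/north components (m/s): child relative to ship = (1.596, 0.112); ship relative to water = (0.000, -2.600); water relative to ground = (-1.000, 0.000).
Sum = (0.596, -2.488) m/s.
Speed = |(0.596, -2.488)| = 2.559 m/s.

2.56 m/s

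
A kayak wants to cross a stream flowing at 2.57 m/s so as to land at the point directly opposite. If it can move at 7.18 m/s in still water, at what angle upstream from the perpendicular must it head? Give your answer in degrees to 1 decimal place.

To cancel the current, the upstream component of the kayak's velocity must equal the flow: 7.18 sin θ = 2.57.
sin θ = 2.57 / 7.18 = 0.3579.
θ = arcsin(0.3579) = 20.974°.

21.0°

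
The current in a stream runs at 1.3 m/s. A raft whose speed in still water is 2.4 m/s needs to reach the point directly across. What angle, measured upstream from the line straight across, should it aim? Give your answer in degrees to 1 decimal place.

To cancel the current, the upstream component of the raft's velocity must equal the flow: 2.4 sin θ = 1.3.
sin θ = 1.3 / 2.4 = 0.5417.
θ = arcsin(0.5417) = 32.797°.

32.8°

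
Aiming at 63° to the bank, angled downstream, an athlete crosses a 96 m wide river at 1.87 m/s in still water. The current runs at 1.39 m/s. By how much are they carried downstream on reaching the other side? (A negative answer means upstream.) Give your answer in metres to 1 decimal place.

Perpendicular speed = 1.666 m/s; crossing time = 96 / 1.666 = 57.617 s.
Net downstream speed = 2.239 m/s.
Drift = 2.239 × 57.617 = 129.002 m (downstream).

129.0 m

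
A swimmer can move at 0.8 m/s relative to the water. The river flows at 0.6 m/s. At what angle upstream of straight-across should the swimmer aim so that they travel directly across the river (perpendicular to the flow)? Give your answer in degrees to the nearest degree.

49°

To cancel the current, the upstream component of the swimmer's velocity must equal the flow: 0.8 sin θ = 0.6.
sin θ = 0.6 / 0.8 = 0.7500.
θ = arcsin(0.7500) = 48.590°.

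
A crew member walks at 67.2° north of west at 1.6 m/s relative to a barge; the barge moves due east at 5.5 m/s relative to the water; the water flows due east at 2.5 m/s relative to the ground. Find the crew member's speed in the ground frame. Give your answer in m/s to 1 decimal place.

In east/north components (m/s): crew member relative to barge = (-0.620, 1.475); barge relative to water = (5.500, 0.000); water relative to ground = (2.500, 0.000).
Sum = (7.380, 1.475) m/s.
Speed = |(7.380, 1.475)| = 7.526 m/s.

7.5 m/s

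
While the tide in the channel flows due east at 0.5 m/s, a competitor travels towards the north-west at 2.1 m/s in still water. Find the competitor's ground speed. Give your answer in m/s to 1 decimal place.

1.8 m/s

Taking east as x and north as y: velocity relative to the water = (-1.485, 1.485) m/s; the water relative to ground = (0.500, 0.000) m/s.
Velocity relative to ground = (-1.485, 1.485) + (0.500, 0.000) = (-0.985, 1.485) m/s.
Speed = |(-0.985, 1.485)| = 1.782 m/s.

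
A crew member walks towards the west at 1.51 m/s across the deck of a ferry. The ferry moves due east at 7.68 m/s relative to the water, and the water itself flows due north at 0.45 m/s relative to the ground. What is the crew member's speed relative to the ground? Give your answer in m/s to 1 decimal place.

In east/north components (m/s): crew member relative to ferry = (-1.510, 0.000); ferry relative to water = (7.680, 0.000); water relative to ground = (0.000, 0.450).
Sum = (6.170, 0.450) m/s.
Speed = |(6.170, 0.450)| = 6.186 m/s.

6.2 m/s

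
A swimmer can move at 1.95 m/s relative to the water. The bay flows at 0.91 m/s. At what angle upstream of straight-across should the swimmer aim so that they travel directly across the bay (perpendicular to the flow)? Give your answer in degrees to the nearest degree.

To cancel the current, the upstream component of the swimmer's velocity must equal the flow: 1.95 sin θ = 0.91.
sin θ = 0.91 / 1.95 = 0.4667.
θ = arcsin(0.4667) = 27.818°.

28°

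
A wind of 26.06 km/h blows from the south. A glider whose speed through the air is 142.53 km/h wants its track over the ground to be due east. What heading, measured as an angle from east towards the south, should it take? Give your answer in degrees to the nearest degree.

The wind pushes perpendicular to the desired track; the heading must have a component into the wind equal to 26.06 km/h: 142.53 sin θ = 26.06.
sin θ = 0.1828, so θ = 10.535°.

11°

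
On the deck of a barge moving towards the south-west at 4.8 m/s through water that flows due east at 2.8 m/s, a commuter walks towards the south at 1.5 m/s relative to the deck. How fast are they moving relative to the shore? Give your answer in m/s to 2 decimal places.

4.93 m/s

In east/north components (m/s): commuter relative to barge = (0.000, -1.500); barge relative to water = (-3.394, -3.394); water relative to ground = (2.800, 0.000).
Sum = (-0.594, -4.894) m/s.
Speed = |(-0.594, -4.894)| = 4.930 m/s.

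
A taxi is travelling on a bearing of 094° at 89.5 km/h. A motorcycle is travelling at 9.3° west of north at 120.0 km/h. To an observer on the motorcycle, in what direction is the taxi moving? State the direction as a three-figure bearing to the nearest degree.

Taking east as x and north as y: taxi velocity = (89.282, -6.243) km/h; motorcycle velocity = (-19.392, 118.423) km/h.
Velocity of taxi relative to motorcycle = (89.282, -6.243) − (-19.392, 118.423) = (108.674, -124.666) km/h.
Bearing = atan2(108.67, -124.67) = 138.92° clockwise from north.

139°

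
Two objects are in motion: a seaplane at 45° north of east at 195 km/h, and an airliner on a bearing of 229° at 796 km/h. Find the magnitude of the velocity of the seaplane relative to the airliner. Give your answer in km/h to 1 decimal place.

990.6 km/h

Taking east as x and north as y: seaplane velocity = (137.886, 137.886) km/h; airliner velocity = (-600.749, -522.223) km/h.
Velocity of seaplane relative to airliner = (137.886, 137.886) − (-600.749, -522.223) = (738.635, 660.109) km/h.
Magnitude = |(738.635, 660.109)| = 990.618 km/h.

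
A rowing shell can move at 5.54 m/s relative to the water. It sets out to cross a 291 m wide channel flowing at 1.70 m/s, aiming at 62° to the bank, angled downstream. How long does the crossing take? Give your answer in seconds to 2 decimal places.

59.49 s

The component of the rowing shell's velocity perpendicular to the bank is 5.54 × sin 62° = 4.892 m/s.
Only the cross-stream component determines the crossing time; the current contributes nothing perpendicular to the bank.
Time = 291 / 4.892 = 59.491 s.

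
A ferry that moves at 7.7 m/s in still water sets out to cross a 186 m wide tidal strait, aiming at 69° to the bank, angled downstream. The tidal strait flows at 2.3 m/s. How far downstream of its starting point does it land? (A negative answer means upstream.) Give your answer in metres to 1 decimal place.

Perpendicular speed = 7.189 m/s; crossing time = 186 / 7.189 = 25.874 s.
Net downstream speed = 5.059 m/s.
Drift = 5.059 × 25.874 = 130.910 m (downstream).

130.9 m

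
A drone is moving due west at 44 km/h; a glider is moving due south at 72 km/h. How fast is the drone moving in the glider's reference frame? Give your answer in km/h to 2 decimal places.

84.38 km/h

Taking east as x and north as y: drone velocity = (-44.000, 0.000) km/h; glider velocity = (0.000, -72.000) km/h.
Velocity of drone relative to glider = (-44.000, 0.000) − (0.000, -72.000) = (-44.000, 72.000) km/h.
Magnitude = |(-44.000, 72.000)| = 84.380 km/h.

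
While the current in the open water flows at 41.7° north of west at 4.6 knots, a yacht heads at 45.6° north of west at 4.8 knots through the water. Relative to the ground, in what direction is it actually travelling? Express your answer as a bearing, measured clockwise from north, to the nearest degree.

314°

Taking east as x and north as y: velocity relative to the water = (-3.358, 3.429) knots; the water relative to ground = (-3.435, 3.060) knots.
Velocity relative to ground = (-3.358, 3.429) + (-3.435, 3.060) = (-6.793, 6.490) knots.
Bearing = atan2(-6.79, 6.49) = 313.69° clockwise from north.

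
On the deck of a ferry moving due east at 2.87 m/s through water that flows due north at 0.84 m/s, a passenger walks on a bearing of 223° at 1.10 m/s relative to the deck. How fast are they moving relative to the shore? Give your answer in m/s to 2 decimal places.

In east/north components (m/s): passenger relative to ferry = (-0.750, -0.804); ferry relative to water = (2.870, 0.000); water relative to ground = (0.000, 0.840).
Sum = (2.120, 0.036) m/s.
Speed = |(2.120, 0.036)| = 2.120 m/s.

2.12 m/s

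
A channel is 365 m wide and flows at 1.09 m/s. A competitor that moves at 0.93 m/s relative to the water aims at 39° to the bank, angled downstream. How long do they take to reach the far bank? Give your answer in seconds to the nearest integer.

The component of the competitor's velocity perpendicular to the bank is 0.93 × sin 39° = 0.585 m/s.
The current is parallel to the bank, so it does not affect the crossing time.
Time = 365 / 0.585 = 623.646 s.

624 s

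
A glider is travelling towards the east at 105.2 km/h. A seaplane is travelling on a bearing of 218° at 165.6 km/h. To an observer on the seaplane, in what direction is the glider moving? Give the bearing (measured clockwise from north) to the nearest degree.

Taking east as x and north as y: glider velocity = (105.200, 0.000) km/h; seaplane velocity = (-101.954, -130.495) km/h.
Velocity of glider relative to seaplane = (105.200, 0.000) − (-101.954, -130.495) = (207.154, 130.495) km/h.
Bearing = atan2(207.15, 130.49) = 57.79° clockwise from north.

058°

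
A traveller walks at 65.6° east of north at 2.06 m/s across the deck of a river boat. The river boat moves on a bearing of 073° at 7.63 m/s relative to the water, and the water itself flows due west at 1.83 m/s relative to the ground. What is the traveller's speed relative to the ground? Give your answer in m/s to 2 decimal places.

In east/north components (m/s): traveller relative to river boat = (1.876, 0.851); river boat relative to water = (7.297, 2.231); water relative to ground = (-1.830, 0.000).
Sum = (7.343, 3.082) m/s.
Speed = |(7.343, 3.082)| = 7.963 m/s.

7.96 m/s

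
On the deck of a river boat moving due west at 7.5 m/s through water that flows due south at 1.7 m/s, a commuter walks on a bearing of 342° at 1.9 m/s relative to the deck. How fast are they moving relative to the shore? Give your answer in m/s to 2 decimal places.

8.09 m/s

In east/north components (m/s): commuter relative to river boat = (-0.587, 1.807); river boat relative to water = (-7.500, 0.000); water relative to ground = (0.000, -1.700).
Sum = (-8.087, 0.107) m/s.
Speed = |(-8.087, 0.107)| = 8.088 m/s.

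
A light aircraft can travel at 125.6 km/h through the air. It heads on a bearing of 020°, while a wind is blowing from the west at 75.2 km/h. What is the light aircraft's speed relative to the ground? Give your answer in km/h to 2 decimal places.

167.01 km/h

Taking east as x and north as y: velocity relative to the air = (42.958, 118.025) km/h; the air relative to ground = (75.200, 0.000) km/h.
Velocity relative to ground = (42.958, 118.025) + (75.200, 0.000) = (118.158, 118.025) km/h.
Speed = |(118.158, 118.025)| = 167.007 km/h.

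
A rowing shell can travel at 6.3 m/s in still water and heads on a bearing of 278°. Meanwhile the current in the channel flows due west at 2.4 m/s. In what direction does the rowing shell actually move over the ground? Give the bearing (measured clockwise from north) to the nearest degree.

Taking east as x and north as y: velocity relative to the water = (-6.239, 0.877) m/s; the water relative to ground = (-2.400, 0.000) m/s.
Velocity relative to ground = (-6.239, 0.877) + (-2.400, 0.000) = (-8.639, 0.877) m/s.
Bearing = atan2(-8.64, 0.88) = 275.80° clockwise from north.

276°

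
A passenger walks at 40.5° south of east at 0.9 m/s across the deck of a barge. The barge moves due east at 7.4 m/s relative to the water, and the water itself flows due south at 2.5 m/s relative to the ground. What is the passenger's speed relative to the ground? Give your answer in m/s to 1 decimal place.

8.7 m/s

In east/north components (m/s): passenger relative to barge = (0.684, -0.585); barge relative to water = (7.400, 0.000); water relative to ground = (0.000, -2.500).
Sum = (8.084, -3.085) m/s.
Speed = |(8.084, -3.085)| = 8.653 m/s.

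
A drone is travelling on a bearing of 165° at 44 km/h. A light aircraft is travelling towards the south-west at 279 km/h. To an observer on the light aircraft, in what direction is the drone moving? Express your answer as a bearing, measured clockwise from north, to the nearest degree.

Taking east as x and north as y: drone velocity = (11.388, -42.501) km/h; light aircraft velocity = (-197.283, -197.283) km/h.
Velocity of drone relative to light aircraft = (11.388, -42.501) − (-197.283, -197.283) = (208.671, 154.782) km/h.
Bearing = atan2(208.67, 154.78) = 53.43° clockwise from north.

053°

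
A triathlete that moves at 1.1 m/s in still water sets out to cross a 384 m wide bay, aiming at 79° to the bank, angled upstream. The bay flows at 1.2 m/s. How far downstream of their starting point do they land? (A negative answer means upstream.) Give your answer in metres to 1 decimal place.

Perpendicular speed = 1.080 m/s; crossing time = 384 / 1.080 = 355.625 s.
Net downstream speed = 0.990 m/s.
Drift = 0.990 × 355.625 = 352.108 m (downstream).

352.1 m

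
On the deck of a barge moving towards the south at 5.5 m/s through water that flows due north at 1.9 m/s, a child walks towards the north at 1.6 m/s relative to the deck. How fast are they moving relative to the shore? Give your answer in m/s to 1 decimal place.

2.0 m/s

In east/north components (m/s): child relative to barge = (0.000, 1.600); barge relative to water = (0.000, -5.500); water relative to ground = (0.000, 1.900).
Sum = (0.000, -2.000) m/s.
Speed = |(0.000, -2.000)| = 2.000 m/s.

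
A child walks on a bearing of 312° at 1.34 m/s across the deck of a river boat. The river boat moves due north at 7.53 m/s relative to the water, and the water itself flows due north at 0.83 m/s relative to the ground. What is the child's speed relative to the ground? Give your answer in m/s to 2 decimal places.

9.31 m/s

In east/north components (m/s): child relative to river boat = (-0.996, 0.897); river boat relative to water = (0.000, 7.530); water relative to ground = (0.000, 0.830).
Sum = (-0.996, 9.257) m/s.
Speed = |(-0.996, 9.257)| = 9.310 m/s.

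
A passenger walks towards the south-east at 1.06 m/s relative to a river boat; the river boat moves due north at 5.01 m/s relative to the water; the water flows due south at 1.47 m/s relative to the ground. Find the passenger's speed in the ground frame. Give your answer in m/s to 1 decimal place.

In east/north components (m/s): passenger relative to river boat = (0.750, -0.750); river boat relative to water = (0.000, 5.010); water relative to ground = (0.000, -1.470).
Sum = (0.750, 2.790) m/s.
Speed = |(0.750, 2.790)| = 2.889 m/s.

2.9 m/s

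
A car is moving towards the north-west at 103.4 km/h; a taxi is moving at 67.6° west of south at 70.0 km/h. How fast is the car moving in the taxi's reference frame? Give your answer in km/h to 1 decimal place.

Taking east as x and north as y: car velocity = (-73.115, 73.115) km/h; taxi velocity = (-64.718, -26.675) km/h.
Velocity of car relative to taxi = (-73.115, 73.115) − (-64.718, -26.675) = (-8.397, 99.790) km/h.
Magnitude = |(-8.397, 99.790)| = 100.142 km/h.

100.1 km/h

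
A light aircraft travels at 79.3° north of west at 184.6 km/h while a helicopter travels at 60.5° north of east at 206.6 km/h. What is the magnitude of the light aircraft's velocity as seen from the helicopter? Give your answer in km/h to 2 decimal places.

136.02 km/h

Taking east as x and north as y: light aircraft velocity = (-34.274, 181.390) km/h; helicopter velocity = (101.735, 179.815) km/h.
Velocity of light aircraft relative to helicopter = (-34.274, 181.390) − (101.735, 179.815) = (-136.009, 1.575) km/h.
Magnitude = |(-136.009, 1.575)| = 136.018 km/h.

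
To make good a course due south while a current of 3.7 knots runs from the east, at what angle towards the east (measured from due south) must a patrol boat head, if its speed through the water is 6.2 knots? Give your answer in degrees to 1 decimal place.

36.6°

The current pushes perpendicular to the desired track; the heading must have a component into the current equal to 3.7 knots: 6.2 sin θ = 3.7.
sin θ = 0.5968, so θ = 36.639°.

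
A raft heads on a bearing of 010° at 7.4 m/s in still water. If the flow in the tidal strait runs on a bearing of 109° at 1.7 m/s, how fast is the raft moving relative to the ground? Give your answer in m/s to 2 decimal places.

7.33 m/s

Taking east as x and north as y: velocity relative to the water = (1.285, 7.288) m/s; the water relative to ground = (1.607, -0.553) m/s.
Velocity relative to ground = (1.285, 7.288) + (1.607, -0.553) = (2.892, 6.734) m/s.
Speed = |(2.892, 6.734)| = 7.329 m/s.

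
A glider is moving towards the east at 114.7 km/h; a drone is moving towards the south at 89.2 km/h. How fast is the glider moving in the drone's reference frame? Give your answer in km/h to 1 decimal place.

145.3 km/h

Taking east as x and north as y: glider velocity = (114.700, 0.000) km/h; drone velocity = (0.000, -89.200) km/h.
Velocity of glider relative to drone = (114.700, 0.000) − (0.000, -89.200) = (114.700, 89.200) km/h.
Magnitude = |(114.700, 89.200)| = 145.302 km/h.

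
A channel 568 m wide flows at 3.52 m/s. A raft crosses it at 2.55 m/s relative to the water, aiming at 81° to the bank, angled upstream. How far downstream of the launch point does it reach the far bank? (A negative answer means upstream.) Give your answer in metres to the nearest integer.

704 m

Perpendicular speed = 2.519 m/s; crossing time = 568 / 2.519 = 225.522 s.
Net downstream speed = 3.121 m/s.
Drift = 3.121 × 225.522 = 703.874 m (downstream).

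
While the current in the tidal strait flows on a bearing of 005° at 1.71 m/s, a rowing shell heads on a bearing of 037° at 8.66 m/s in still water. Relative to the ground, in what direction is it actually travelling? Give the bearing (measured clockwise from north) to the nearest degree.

032°

Taking east as x and north as y: velocity relative to the water = (5.212, 6.916) m/s; the water relative to ground = (0.149, 1.703) m/s.
Velocity relative to ground = (5.212, 6.916) + (0.149, 1.703) = (5.361, 8.620) m/s.
Bearing = atan2(5.36, 8.62) = 31.88° clockwise from north.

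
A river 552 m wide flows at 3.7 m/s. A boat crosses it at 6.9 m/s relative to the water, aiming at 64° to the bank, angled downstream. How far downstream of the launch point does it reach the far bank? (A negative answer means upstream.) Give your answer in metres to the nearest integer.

Perpendicular speed = 6.202 m/s; crossing time = 552 / 6.202 = 89.008 s.
Net downstream speed = 6.725 m/s.
Drift = 6.725 × 89.008 = 598.559 m (downstream).

599 m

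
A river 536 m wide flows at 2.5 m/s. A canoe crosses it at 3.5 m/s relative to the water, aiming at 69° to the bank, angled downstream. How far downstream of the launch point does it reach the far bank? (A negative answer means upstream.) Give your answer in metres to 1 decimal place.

Perpendicular speed = 3.268 m/s; crossing time = 536 / 3.268 = 164.038 s.
Net downstream speed = 3.754 m/s.
Drift = 3.754 × 164.038 = 615.847 m (downstream).

615.8 m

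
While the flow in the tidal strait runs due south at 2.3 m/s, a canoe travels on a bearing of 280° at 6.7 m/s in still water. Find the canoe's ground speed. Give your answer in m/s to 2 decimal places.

6.70 m/s

Taking east as x and north as y: velocity relative to the water = (-6.598, 1.163) m/s; the water relative to ground = (0.000, -2.300) m/s.
Velocity relative to ground = (-6.598, 1.163) + (0.000, -2.300) = (-6.598, -1.137) m/s.
Speed = |(-6.598, -1.137)| = 6.695 m/s.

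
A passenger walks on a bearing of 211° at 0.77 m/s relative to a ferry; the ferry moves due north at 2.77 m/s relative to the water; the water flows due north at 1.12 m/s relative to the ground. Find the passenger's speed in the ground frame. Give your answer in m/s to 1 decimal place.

In east/north components (m/s): passenger relative to ferry = (-0.397, -0.660); ferry relative to water = (0.000, 2.770); water relative to ground = (0.000, 1.120).
Sum = (-0.397, 3.230) m/s.
Speed = |(-0.397, 3.230)| = 3.254 m/s.

3.3 m/s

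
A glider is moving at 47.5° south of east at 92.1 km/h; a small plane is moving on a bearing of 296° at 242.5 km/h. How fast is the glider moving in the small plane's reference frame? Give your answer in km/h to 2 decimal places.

Taking east as x and north as y: glider velocity = (62.222, -67.903) km/h; small plane velocity = (-217.958, 106.305) km/h.
Velocity of glider relative to small plane = (62.222, -67.903) − (-217.958, 106.305) = (280.179, -174.208) km/h.
Magnitude = |(280.179, -174.208)| = 329.923 km/h.

329.92 km/h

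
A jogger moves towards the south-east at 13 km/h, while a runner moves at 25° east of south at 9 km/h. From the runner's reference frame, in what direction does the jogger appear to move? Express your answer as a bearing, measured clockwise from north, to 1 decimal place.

Taking east as x and north as y: jogger velocity = (9.192, -9.192) km/h; runner velocity = (3.804, -8.157) km/h.
Velocity of jogger relative to runner = (9.192, -9.192) − (3.804, -8.157) = (5.389, -1.036) km/h.
Bearing = atan2(5.39, -1.04) = 100.88° clockwise from north.

100.9°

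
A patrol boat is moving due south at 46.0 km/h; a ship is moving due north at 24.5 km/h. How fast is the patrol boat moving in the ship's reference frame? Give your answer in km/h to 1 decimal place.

70.5 km/h

Taking east as x and north as y: patrol boat velocity = (0.000, -46.000) km/h; ship velocity = (0.000, 24.500) km/h.
Velocity of patrol boat relative to ship = (0.000, -46.000) − (0.000, 24.500) = (0.000, -70.500) km/h.
Magnitude = |(0.000, -70.500)| = 70.500 km/h.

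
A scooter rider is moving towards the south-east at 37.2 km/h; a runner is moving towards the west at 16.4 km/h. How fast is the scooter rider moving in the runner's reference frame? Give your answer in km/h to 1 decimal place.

50.2 km/h

Taking east as x and north as y: scooter rider velocity = (26.304, -26.304) km/h; runner velocity = (-16.400, 0.000) km/h.
Velocity of scooter rider relative to runner = (26.304, -26.304) − (-16.400, 0.000) = (42.704, -26.304) km/h.
Magnitude = |(42.704, -26.304)| = 50.156 km/h.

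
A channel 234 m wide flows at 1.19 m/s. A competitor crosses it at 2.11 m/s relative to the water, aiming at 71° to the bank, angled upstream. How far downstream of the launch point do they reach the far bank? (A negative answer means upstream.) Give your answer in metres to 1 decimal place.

59.0 m

Perpendicular speed = 1.995 m/s; crossing time = 234 / 1.995 = 117.291 s.
Net downstream speed = 0.503 m/s.
Drift = 0.503 × 117.291 = 59.003 m (downstream).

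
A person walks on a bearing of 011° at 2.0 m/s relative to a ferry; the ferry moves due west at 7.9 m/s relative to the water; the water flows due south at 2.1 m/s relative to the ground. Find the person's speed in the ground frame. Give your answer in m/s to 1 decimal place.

In east/north components (m/s): person relative to ferry = (0.382, 1.963); ferry relative to water = (-7.900, 0.000); water relative to ground = (0.000, -2.100).
Sum = (-7.518, -0.137) m/s.
Speed = |(-7.518, -0.137)| = 7.520 m/s.

7.5 m/s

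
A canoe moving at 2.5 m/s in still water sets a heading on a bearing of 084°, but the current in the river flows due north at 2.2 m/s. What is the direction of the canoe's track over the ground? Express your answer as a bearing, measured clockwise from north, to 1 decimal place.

Taking east as x and north as y: velocity relative to the water = (2.486, 0.261) m/s; the water relative to ground = (0.000, 2.200) m/s.
Velocity relative to ground = (2.486, 0.261) + (0.000, 2.200) = (2.486, 2.461) m/s.
Bearing = atan2(2.49, 2.46) = 45.29° clockwise from north.

045.3°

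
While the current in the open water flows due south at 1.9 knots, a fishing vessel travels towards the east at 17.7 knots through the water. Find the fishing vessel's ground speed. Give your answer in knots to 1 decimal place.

Taking east as x and north as y: velocity relative to the water = (17.700, 0.000) knots; the water relative to ground = (0.000, -1.900) knots.
Velocity relative to ground = (17.700, 0.000) + (0.000, -1.900) = (17.700, -1.900) knots.
Speed = |(17.700, -1.900)| = 17.802 knots.

17.8 knots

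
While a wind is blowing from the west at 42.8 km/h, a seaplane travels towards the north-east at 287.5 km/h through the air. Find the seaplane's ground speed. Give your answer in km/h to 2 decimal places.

Taking east as x and north as y: velocity relative to the air = (203.293, 203.293) km/h; the air relative to ground = (42.800, 0.000) km/h.
Velocity relative to ground = (203.293, 203.293) + (42.800, 0.000) = (246.093, 203.293) km/h.
Speed = |(246.093, 203.293)| = 319.202 km/h.

319.20 km/h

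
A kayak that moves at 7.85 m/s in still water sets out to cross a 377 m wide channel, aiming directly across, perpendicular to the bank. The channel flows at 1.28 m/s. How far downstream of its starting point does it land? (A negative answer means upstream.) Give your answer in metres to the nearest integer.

Perpendicular speed = 7.850 m/s; crossing time = 377 / 7.850 = 48.025 s.
Net downstream speed = 1.280 m/s.
Drift = 1.280 × 48.025 = 61.473 m (downstream).

61 m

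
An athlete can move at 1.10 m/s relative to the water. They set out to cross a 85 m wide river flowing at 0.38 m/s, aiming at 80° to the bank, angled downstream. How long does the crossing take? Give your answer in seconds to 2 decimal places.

78.46 s

The component of the athlete's velocity perpendicular to the bank is 1.10 × sin 80° = 1.083 m/s.
The flow acts along the bank and has no component across it.
Time = 85 / 1.083 = 78.465 s.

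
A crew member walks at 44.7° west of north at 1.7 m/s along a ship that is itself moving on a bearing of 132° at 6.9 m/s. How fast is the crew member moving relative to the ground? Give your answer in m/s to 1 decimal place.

5.2 m/s

Taking east as x and north as y: ship velocity = (5.128, -4.617) m/s; crew member velocity relative to ship = (-1.196, 1.208) m/s.
Velocity relative to ground = (5.128, -4.617) + (-1.196, 1.208) = (3.932, -3.409) m/s.
Speed = |(3.932, -3.409)| = 5.204 m/s.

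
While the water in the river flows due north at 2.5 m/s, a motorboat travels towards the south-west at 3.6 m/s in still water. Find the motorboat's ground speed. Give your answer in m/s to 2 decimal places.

2.55 m/s

Taking east as x and north as y: velocity relative to the water = (-2.546, -2.546) m/s; the water relative to ground = (0.000, 2.500) m/s.
Velocity relative to ground = (-2.546, -2.546) + (0.000, 2.500) = (-2.546, -0.046) m/s.
Speed = |(-2.546, -0.046)| = 2.546 m/s.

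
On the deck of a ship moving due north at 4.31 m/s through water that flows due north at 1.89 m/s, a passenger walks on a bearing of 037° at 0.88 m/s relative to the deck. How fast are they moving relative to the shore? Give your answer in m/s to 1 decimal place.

6.9 m/s

In east/north components (m/s): passenger relative to ship = (0.530, 0.703); ship relative to water = (0.000, 4.310); water relative to ground = (0.000, 1.890).
Sum = (0.530, 6.903) m/s.
Speed = |(0.530, 6.903)| = 6.923 m/s.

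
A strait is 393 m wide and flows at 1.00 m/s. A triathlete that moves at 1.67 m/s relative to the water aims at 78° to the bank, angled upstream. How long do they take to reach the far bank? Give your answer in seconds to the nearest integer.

The component of the triathlete's velocity perpendicular to the bank is 1.67 × sin 78° = 1.634 m/s.
The flow acts along the bank and has no component across it.
Time = 393 / 1.634 = 240.587 s.

241 s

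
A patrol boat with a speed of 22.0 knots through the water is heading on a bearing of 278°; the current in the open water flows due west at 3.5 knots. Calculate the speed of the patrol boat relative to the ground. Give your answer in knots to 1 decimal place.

Taking east as x and north as y: velocity relative to the water = (-21.786, 3.062) knots; the water relative to ground = (-3.500, 0.000) knots.
Velocity relative to ground = (-21.786, 3.062) + (-3.500, 0.000) = (-25.286, 3.062) knots.
Speed = |(-25.286, 3.062)| = 25.471 knots.

25.5 knots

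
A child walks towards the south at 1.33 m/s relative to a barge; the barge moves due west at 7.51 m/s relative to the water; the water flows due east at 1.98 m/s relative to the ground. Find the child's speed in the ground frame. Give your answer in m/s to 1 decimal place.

In east/north components (m/s): child relative to barge = (0.000, -1.330); barge relative to water = (-7.510, 0.000); water relative to ground = (1.980, 0.000).
Sum = (-5.530, -1.330) m/s.
Speed = |(-5.530, -1.330)| = 5.688 m/s.

5.7 m/s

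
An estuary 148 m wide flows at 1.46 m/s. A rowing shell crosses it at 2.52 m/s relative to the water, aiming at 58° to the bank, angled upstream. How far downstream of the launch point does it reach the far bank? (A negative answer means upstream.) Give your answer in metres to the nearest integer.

Perpendicular speed = 2.137 m/s; crossing time = 148 / 2.137 = 69.253 s.
Net downstream speed = 0.125 m/s.
Drift = 0.125 × 69.253 = 8.629 m (downstream).

9 m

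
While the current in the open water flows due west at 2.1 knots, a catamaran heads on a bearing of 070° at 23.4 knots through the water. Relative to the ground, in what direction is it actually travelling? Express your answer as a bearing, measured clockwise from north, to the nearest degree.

068°

Taking east as x and north as y: velocity relative to the water = (21.989, 8.003) knots; the water relative to ground = (-2.100, 0.000) knots.
Velocity relative to ground = (21.989, 8.003) + (-2.100, 0.000) = (19.889, 8.003) knots.
Bearing = atan2(19.89, 8.00) = 68.08° clockwise from north.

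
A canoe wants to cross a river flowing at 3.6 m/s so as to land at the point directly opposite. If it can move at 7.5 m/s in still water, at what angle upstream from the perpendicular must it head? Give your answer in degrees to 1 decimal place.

To cancel the current, the upstream component of the canoe's velocity must equal the flow: 7.5 sin θ = 3.6.
sin θ = 3.6 / 7.5 = 0.4800.
θ = arcsin(0.4800) = 28.685°.

28.7°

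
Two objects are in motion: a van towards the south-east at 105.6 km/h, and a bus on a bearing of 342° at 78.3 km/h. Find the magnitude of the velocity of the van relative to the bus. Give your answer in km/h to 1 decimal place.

178.9 km/h

Taking east as x and north as y: van velocity = (74.670, -74.670) km/h; bus velocity = (-24.196, 74.468) km/h.
Velocity of van relative to bus = (74.670, -74.670) − (-24.196, 74.468) = (98.867, -149.138) km/h.
Magnitude = |(98.867, -149.138)| = 178.932 km/h.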